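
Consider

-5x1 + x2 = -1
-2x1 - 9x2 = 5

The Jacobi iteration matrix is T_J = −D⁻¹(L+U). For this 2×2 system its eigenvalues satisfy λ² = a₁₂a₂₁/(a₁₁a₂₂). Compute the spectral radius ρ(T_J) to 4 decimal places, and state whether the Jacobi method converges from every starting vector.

a₁₂a₂₁/(a₁₁a₂₂) = (1)·(-2) / ((-5)·(-9)) = -0.044444
ρ = √|-0.044444| = √0.044444 = 0.2108
ρ < 1, so Jacobi converges

0.2108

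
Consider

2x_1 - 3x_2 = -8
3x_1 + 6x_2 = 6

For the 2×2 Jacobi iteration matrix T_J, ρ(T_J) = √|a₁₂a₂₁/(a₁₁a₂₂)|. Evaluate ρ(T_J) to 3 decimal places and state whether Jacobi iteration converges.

a₁₂a₂₁/(a₁₁a₂₂) = (-3)·(3) / ((2)·(6)) = -0.750000
ρ = √|-0.750000| = √0.750000 = 0.866
ρ < 1, so Jacobi converges

0.866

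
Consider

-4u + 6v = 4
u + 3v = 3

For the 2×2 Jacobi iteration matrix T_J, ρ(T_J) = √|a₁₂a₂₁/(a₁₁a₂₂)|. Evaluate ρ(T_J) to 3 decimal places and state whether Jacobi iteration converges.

a₁₂a₂₁/(a₁₁a₂₂) = (6)·(1) / ((-4)·(3)) = -0.500000
ρ = √|-0.500000| = √0.500000 = 0.707
ρ < 1, so Jacobi converges

0.707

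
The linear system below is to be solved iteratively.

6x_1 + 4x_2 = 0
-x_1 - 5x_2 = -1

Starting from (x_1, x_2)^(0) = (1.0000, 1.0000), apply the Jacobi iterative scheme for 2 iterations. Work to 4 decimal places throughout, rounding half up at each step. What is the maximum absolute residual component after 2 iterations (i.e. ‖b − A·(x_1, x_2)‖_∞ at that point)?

Iteration 1:
  x_1 = (0 - (4)·1.0000) / (6) = -0.6667
  x_2 = (-1 - (-1)·1.0000) / (-5) = 0.0000
Iteration 2:
  x_1 = (0 - (4)·0.0000) / (6) = 0.0000
  x_2 = (-1 - (-1)·-0.6667) / (-5) = 0.3333
Residual b − A·x = (-1.3332, 0.6665); ∞-norm = 1.3332

1.3332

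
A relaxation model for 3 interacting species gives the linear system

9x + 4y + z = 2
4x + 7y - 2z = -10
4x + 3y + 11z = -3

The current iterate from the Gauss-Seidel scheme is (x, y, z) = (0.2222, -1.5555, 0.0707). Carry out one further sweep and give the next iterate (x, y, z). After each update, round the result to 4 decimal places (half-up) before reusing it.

One sweep:
  x = (2 - (4)·-1.5555 - (1)·0.0707) / (9) = 0.9057
  y = (-10 - (4)·0.9057 - (-2)·0.0707) / (7) = -1.9259
  z = (-3 - (4)·0.9057 - (3)·-1.9259) / (11) = -0.0768

(0.9057, -1.9259, -0.0768)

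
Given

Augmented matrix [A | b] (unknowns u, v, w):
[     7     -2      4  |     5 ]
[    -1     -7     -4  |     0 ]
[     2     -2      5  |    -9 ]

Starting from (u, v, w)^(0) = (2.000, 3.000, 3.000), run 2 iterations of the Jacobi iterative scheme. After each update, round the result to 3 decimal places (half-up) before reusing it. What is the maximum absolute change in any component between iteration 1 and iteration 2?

2.820

Iteration 1:
  u = (5 - (-2)·3.000 - (4)·3.000) / (7) = -0.143
  v = (0 - (-1)·2.000 - (-4)·3.000) / (-7) = -2.000
  w = (-9 - (2)·2.000 - (-2)·3.000) / (5) = -1.400
Iteration 2:
  u = (5 - (-2)·-2.000 - (4)·-1.400) / (7) = 0.943
  v = (0 - (-1)·-0.143 - (-4)·-1.400) / (-7) = 0.820
  w = (-9 - (2)·-0.143 - (-2)·-2.000) / (5) = -2.543
Change: (1.086, 2.820, -1.143) → max |·| = 2.820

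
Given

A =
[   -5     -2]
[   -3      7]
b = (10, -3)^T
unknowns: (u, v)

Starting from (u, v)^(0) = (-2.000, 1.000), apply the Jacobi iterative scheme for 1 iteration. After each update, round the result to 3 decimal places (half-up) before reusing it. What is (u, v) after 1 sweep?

Iteration 1:
  u = (10 - (-2)·1.000) / (-5) = -2.400
  v = (-3 - (-3)·-2.000) / (7) = -1.286

(-2.400, -1.286)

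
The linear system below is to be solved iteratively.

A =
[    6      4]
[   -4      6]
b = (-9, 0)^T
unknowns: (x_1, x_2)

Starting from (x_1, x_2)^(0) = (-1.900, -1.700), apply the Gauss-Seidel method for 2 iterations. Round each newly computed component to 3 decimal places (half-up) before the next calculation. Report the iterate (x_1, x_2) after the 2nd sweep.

(-1.337, -0.891)

Iteration 1:
  x_1 = (-9 - (4)·-1.700) / (6) = -0.367
  x_2 = (0 - (-4)·-0.367) / (6) = -0.245
Iteration 2:
  x_1 = (-9 - (4)·-0.245) / (6) = -1.337
  x_2 = (0 - (-4)·-1.337) / (6) = -0.891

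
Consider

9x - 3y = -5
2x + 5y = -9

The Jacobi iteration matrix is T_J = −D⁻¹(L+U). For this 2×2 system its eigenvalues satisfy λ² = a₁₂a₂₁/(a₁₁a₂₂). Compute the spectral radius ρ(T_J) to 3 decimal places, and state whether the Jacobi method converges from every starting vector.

0.365

a₁₂a₂₁/(a₁₁a₂₂) = (-3)·(2) / ((9)·(5)) = -0.133333
ρ = √|-0.133333| = √0.133333 = 0.365
ρ < 1, so Jacobi converges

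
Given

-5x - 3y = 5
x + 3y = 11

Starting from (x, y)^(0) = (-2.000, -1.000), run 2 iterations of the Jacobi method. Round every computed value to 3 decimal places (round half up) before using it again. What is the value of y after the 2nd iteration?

Iteration 1:
  x = (5 - (-3)·-1.000) / (-5) = -0.400
  y = (11 - (1)·-2.000) / (3) = 4.333
Iteration 2:
  x = (5 - (-3)·4.333) / (-5) = -3.600
  y = (11 - (1)·-0.400) / (3) = 3.800

3.800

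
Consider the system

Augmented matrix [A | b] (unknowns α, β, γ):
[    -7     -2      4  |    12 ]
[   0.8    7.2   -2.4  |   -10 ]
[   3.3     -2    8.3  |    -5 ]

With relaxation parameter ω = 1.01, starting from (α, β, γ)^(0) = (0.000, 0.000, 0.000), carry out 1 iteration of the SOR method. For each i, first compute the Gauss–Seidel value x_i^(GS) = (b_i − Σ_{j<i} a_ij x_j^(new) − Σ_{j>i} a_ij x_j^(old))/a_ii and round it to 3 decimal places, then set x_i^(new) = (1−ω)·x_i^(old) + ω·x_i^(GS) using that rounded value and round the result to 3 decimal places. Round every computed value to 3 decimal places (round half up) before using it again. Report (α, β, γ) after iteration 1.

Iteration 1:
  α: GS value = (12 - (-2)·0.000 - (4)·0.000) / (-7) = -1.714;  α ← (1−ω)·0.000 + ω·-1.714 = -1.731
  β: GS value = (-10 - (0.8)·-1.731 - (-2.4)·0.000) / (7.2) = -1.197;  β ← (1−ω)·0.000 + ω·-1.197 = -1.209
  γ: GS value = (-5 - (3.3)·-1.731 - (-2)·-1.209) / (8.3) = -0.206;  γ ← (1−ω)·0.000 + ω·-0.206 = -0.208

(-1.731, -1.209, -0.208)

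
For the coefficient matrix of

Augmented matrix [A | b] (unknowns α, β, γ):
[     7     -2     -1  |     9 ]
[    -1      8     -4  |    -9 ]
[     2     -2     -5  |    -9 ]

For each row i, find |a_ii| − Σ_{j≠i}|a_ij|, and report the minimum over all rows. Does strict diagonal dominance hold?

1

row 1: |7| − (2+1) = 4
row 2: |8| − (1+4) = 3
row 3: |-5| − (2+2) = 1
minimum over rows = 1 → strictly diagonally dominant (convergence guaranteed)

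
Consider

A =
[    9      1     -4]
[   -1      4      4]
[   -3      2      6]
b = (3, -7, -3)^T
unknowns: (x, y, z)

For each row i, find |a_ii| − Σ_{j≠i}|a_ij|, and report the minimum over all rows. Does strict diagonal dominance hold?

row 1: |9| − (1+4) = 4
row 2: |4| − (1+4) = -1
row 3: |6| − (3+2) = 1
minimum over rows = -1 → not strictly diagonally dominant

-1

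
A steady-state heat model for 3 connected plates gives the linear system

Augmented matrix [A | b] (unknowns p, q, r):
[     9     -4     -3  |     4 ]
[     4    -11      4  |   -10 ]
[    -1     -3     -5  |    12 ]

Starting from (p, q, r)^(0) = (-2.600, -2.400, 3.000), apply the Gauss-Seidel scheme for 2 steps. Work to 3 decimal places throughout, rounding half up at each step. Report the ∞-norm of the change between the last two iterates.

2.543

Iteration 1:
  p = (4 - (-4)·-2.400 - (-3)·3.000) / (9) = 0.378
  q = (-10 - (4)·0.378 - (4)·3.000) / (-11) = 2.137
  r = (12 - (-1)·0.378 - (-3)·2.137) / (-5) = -3.758
Iteration 2:
  p = (4 - (-4)·2.137 - (-3)·-3.758) / (9) = 0.142
  q = (-10 - (4)·0.142 - (4)·-3.758) / (-11) = -0.406
  r = (12 - (-1)·0.142 - (-3)·-0.406) / (-5) = -2.185
Change: (-0.236, -2.543, 1.573) → max |·| = 2.543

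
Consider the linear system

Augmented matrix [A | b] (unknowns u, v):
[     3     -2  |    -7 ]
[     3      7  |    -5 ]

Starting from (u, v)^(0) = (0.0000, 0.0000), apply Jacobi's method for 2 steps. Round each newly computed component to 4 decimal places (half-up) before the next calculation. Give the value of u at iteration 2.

-2.8095

Iteration 1:
  u = (-7 - (-2)·0.0000) / (3) = -2.3333
  v = (-5 - (3)·0.0000) / (7) = -0.7143
Iteration 2:
  u = (-7 - (-2)·-0.7143) / (3) = -2.8095
  v = (-5 - (3)·-2.3333) / (7) = 0.2857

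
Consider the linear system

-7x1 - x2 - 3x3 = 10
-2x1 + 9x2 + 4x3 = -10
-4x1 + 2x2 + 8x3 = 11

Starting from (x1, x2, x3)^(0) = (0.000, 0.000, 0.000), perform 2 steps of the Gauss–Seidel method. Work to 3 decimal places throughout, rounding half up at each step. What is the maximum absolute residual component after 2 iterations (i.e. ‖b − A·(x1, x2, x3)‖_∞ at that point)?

0.476

Iteration 1:
  x1 = (10 - (-1)·0.000 - (-3)·0.000) / (-7) = -1.429
  x2 = (-10 - (-2)·-1.429 - (4)·0.000) / (9) = -1.429
  x3 = (11 - (-4)·-1.429 - (2)·-1.429) / (8) = 1.018
Iteration 2:
  x1 = (10 - (-1)·-1.429 - (-3)·1.018) / (-7) = -1.661
  x2 = (-10 - (-2)·-1.661 - (4)·1.018) / (9) = -1.933
  x3 = (11 - (-4)·-1.661 - (2)·-1.933) / (8) = 1.028
Residual b − A·x = (-0.476, -0.037, -0.002); ∞-norm = 0.476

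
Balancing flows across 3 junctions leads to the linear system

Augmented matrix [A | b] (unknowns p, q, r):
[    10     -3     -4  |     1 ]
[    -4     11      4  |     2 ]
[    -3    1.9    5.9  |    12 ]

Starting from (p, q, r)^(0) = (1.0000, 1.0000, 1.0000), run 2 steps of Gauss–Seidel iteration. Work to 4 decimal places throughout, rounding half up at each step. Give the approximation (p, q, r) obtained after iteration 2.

Iteration 1:
  p = (1 - (-3)·1.0000 - (-4)·1.0000) / (10) = 0.8000
  q = (2 - (-4)·0.8000 - (4)·1.0000) / (11) = 0.1091
  r = (12 - (-3)·0.8000 - (1.9)·0.1091) / (5.9) = 2.4055
Iteration 2:
  p = (1 - (-3)·0.1091 - (-4)·2.4055) / (10) = 1.0949
  q = (2 - (-4)·1.0949 - (4)·2.4055) / (11) = -0.2948
  r = (12 - (-3)·1.0949 - (1.9)·-0.2948) / (5.9) = 2.6856

(1.0949, -0.2948, 2.6856)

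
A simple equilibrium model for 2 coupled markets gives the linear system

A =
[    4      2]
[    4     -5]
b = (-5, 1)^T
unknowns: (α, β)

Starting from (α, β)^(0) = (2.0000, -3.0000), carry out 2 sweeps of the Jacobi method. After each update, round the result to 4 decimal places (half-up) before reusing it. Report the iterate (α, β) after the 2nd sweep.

Iteration 1:
  α = (-5 - (2)·-3.0000) / (4) = 0.2500
  β = (1 - (4)·2.0000) / (-5) = 1.4000
Iteration 2:
  α = (-5 - (2)·1.4000) / (4) = -1.9500
  β = (1 - (4)·0.2500) / (-5) = 0.0000

(-1.9500, 0.0000)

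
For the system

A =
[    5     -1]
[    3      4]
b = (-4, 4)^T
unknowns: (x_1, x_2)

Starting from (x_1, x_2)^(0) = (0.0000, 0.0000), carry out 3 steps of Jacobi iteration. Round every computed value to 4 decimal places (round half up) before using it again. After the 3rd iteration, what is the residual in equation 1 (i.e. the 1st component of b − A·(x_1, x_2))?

Iteration 1:
  x_1 = (-4 - (-1)·0.0000) / (5) = -0.8000
  x_2 = (4 - (3)·0.0000) / (4) = 1.0000
Iteration 2:
  x_1 = (-4 - (-1)·1.0000) / (5) = -0.6000
  x_2 = (4 - (3)·-0.8000) / (4) = 1.6000
Iteration 3:
  x_1 = (-4 - (-1)·1.6000) / (5) = -0.4800
  x_2 = (4 - (3)·-0.6000) / (4) = 1.4500
Residual b − A·x = (-0.1500, -0.3600)

-0.1500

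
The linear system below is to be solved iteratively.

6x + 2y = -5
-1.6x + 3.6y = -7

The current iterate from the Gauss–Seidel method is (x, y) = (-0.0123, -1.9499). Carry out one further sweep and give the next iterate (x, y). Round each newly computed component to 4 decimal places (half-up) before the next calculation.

(-0.1834, -2.0260)

One sweep:
  x = (-5 - (2)·-1.9499) / (6) = -0.1834
  y = (-7 - (-1.6)·-0.1834) / (3.6) = -2.0260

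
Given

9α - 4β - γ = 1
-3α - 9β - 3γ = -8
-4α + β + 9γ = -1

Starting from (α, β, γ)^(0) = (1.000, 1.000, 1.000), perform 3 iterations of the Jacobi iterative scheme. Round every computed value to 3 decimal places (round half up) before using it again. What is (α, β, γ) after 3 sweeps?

Iteration 1:
  α = (1 - (-4)·1.000 - (-1)·1.000) / (9) = 0.667
  β = (-8 - (-3)·1.000 - (-3)·1.000) / (-9) = 0.222
  γ = (-1 - (-4)·1.000 - (1)·1.000) / (9) = 0.222
Iteration 2:
  α = (1 - (-4)·0.222 - (-1)·0.222) / (9) = 0.234
  β = (-8 - (-3)·0.667 - (-3)·0.222) / (-9) = 0.593
  γ = (-1 - (-4)·0.667 - (1)·0.222) / (9) = 0.161
Iteration 3:
  α = (1 - (-4)·0.593 - (-1)·0.161) / (9) = 0.393
  β = (-8 - (-3)·0.234 - (-3)·0.161) / (-9) = 0.757
  γ = (-1 - (-4)·0.234 - (1)·0.593) / (9) = -0.073

(0.393, 0.757, -0.073)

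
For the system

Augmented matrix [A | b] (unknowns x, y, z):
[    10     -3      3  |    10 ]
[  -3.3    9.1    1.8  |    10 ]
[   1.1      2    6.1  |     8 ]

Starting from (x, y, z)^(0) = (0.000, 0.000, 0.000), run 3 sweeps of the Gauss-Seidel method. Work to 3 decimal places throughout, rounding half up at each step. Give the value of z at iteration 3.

0.620

Iteration 1:
  x = (10 - (-3)·0.000 - (3)·0.000) / (10) = 1.000
  y = (10 - (-3.3)·1.000 - (1.8)·0.000) / (9.1) = 1.462
  z = (8 - (1.1)·1.000 - (2)·1.462) / (6.1) = 0.652
Iteration 2:
  x = (10 - (-3)·1.462 - (3)·0.652) / (10) = 1.243
  y = (10 - (-3.3)·1.243 - (1.8)·0.652) / (9.1) = 1.421
  z = (8 - (1.1)·1.243 - (2)·1.421) / (6.1) = 0.621
Iteration 3:
  x = (10 - (-3)·1.421 - (3)·0.621) / (10) = 1.240
  y = (10 - (-3.3)·1.240 - (1.8)·0.621) / (9.1) = 1.426
  z = (8 - (1.1)·1.240 - (2)·1.426) / (6.1) = 0.620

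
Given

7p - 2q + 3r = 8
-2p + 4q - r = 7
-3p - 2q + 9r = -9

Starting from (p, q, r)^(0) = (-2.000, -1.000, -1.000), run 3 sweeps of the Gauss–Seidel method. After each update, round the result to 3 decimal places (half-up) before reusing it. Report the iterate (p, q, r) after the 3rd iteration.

(1.815, 2.703, 0.206)

Iteration 1:
  p = (8 - (-2)·-1.000 - (3)·-1.000) / (7) = 1.286
  q = (7 - (-2)·1.286 - (-1)·-1.000) / (4) = 2.143
  r = (-9 - (-3)·1.286 - (-2)·2.143) / (9) = -0.095
Iteration 2:
  p = (8 - (-2)·2.143 - (3)·-0.095) / (7) = 1.796
  q = (7 - (-2)·1.796 - (-1)·-0.095) / (4) = 2.624
  r = (-9 - (-3)·1.796 - (-2)·2.624) / (9) = 0.182
Iteration 3:
  p = (8 - (-2)·2.624 - (3)·0.182) / (7) = 1.815
  q = (7 - (-2)·1.815 - (-1)·0.182) / (4) = 2.703
  r = (-9 - (-3)·1.815 - (-2)·2.703) / (9) = 0.206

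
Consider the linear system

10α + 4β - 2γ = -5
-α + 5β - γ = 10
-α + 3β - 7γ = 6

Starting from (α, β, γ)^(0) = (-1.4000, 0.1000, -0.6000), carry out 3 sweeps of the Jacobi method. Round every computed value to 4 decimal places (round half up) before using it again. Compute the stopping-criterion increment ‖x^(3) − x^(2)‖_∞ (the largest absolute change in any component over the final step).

0.1483

Iteration 1:
  α = (-5 - (4)·0.1000 - (-2)·-0.6000) / (10) = -0.6600
  β = (10 - (-1)·-1.4000 - (-1)·-0.6000) / (5) = 1.6000
  γ = (6 - (-1)·-1.4000 - (3)·0.1000) / (-7) = -0.6143
Iteration 2:
  α = (-5 - (4)·1.6000 - (-2)·-0.6143) / (10) = -1.2629
  β = (10 - (-1)·-0.6600 - (-1)·-0.6143) / (5) = 1.7451
  γ = (6 - (-1)·-0.6600 - (3)·1.6000) / (-7) = -0.0771
Iteration 3:
  α = (-5 - (4)·1.7451 - (-2)·-0.0771) / (10) = -1.2135
  β = (10 - (-1)·-1.2629 - (-1)·-0.0771) / (5) = 1.7320
  γ = (6 - (-1)·-1.2629 - (3)·1.7451) / (-7) = 0.0712
Change: (0.0494, -0.0131, 0.1483) → max |·| = 0.1483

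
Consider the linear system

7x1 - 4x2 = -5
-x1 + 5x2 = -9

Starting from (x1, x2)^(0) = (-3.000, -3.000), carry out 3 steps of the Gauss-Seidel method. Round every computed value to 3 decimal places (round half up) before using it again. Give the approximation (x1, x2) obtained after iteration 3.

Iteration 1:
  x1 = (-5 - (-4)·-3.000) / (7) = -2.429
  x2 = (-9 - (-1)·-2.429) / (5) = -2.286
Iteration 2:
  x1 = (-5 - (-4)·-2.286) / (7) = -2.021
  x2 = (-9 - (-1)·-2.021) / (5) = -2.204
Iteration 3:
  x1 = (-5 - (-4)·-2.204) / (7) = -1.974
  x2 = (-9 - (-1)·-1.974) / (5) = -2.195

(-1.974, -2.195)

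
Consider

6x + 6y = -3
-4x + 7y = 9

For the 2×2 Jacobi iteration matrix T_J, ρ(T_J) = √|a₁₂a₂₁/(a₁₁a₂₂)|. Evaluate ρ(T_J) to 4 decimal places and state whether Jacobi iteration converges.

a₁₂a₂₁/(a₁₁a₂₂) = (6)·(-4) / ((6)·(7)) = -0.571429
ρ = √|-0.571429| = √0.571429 = 0.7559
ρ < 1, so Jacobi converges

0.7559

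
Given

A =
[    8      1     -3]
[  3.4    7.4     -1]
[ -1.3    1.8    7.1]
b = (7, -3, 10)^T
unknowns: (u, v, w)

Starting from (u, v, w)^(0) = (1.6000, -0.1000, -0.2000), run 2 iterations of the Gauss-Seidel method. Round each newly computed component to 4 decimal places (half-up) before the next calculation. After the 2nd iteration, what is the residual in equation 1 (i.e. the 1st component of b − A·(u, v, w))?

0.6521

Iteration 1:
  u = (7 - (1)·-0.1000 - (-3)·-0.2000) / (8) = 0.8125
  v = (-3 - (3.4)·0.8125 - (-1)·-0.2000) / (7.4) = -0.8057
  w = (10 - (-1.3)·0.8125 - (1.8)·-0.8057) / (7.1) = 1.7615
Iteration 2:
  u = (7 - (1)·-0.8057 - (-3)·1.7615) / (8) = 1.6363
  v = (-3 - (3.4)·1.6363 - (-1)·1.7615) / (7.4) = -0.9192
  w = (10 - (-1.3)·1.6363 - (1.8)·-0.9192) / (7.1) = 1.9411
Residual b − A·x = (0.6521, 0.1798, -0.0001)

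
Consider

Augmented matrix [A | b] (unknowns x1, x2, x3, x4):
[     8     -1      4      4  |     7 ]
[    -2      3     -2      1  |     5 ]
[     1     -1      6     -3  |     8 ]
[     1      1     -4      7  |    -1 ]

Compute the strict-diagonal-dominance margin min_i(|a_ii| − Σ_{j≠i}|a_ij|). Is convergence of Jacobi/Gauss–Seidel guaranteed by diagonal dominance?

row 1: |8| − (1+4+4) = -1
row 2: |3| − (2+2+1) = -2
row 3: |6| − (1+1+3) = 1
row 4: |7| − (1+1+4) = 1
minimum over rows = -2 → not strictly diagonally dominant

-2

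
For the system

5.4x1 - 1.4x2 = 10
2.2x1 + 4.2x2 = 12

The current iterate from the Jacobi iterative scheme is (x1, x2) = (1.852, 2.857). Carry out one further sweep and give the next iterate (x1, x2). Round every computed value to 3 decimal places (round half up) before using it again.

(2.593, 1.887)

One sweep:
  x1 = (10 - (-1.4)·2.857) / (5.4) = 2.593
  x2 = (12 - (2.2)·1.852) / (4.2) = 1.887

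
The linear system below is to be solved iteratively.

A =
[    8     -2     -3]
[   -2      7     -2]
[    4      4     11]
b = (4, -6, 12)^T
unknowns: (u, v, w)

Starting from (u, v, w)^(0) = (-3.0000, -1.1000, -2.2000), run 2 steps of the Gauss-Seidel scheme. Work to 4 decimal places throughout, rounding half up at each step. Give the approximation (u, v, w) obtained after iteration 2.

(0.8026, -0.0816, 0.8287)

Iteration 1:
  u = (4 - (-2)·-1.1000 - (-3)·-2.2000) / (8) = -0.6000
  v = (-6 - (-2)·-0.6000 - (-2)·-2.2000) / (7) = -1.6571
  w = (12 - (4)·-0.6000 - (4)·-1.6571) / (11) = 1.9117
Iteration 2:
  u = (4 - (-2)·-1.6571 - (-3)·1.9117) / (8) = 0.8026
  v = (-6 - (-2)·0.8026 - (-2)·1.9117) / (7) = -0.0816
  w = (12 - (4)·0.8026 - (4)·-0.0816) / (11) = 0.8287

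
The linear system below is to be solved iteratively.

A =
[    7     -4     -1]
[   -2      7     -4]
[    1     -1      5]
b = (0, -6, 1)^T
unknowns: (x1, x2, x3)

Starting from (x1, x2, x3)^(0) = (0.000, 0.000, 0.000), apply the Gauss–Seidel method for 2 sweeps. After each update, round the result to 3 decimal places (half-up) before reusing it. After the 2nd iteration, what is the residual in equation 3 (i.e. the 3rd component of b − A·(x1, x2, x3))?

0.002

Iteration 1:
  x1 = (0 - (-4)·0.000 - (-1)·0.000) / (7) = 0.000
  x2 = (-6 - (-2)·0.000 - (-4)·0.000) / (7) = -0.857
  x3 = (1 - (1)·0.000 - (-1)·-0.857) / (5) = 0.029
Iteration 2:
  x1 = (0 - (-4)·-0.857 - (-1)·0.029) / (7) = -0.486
  x2 = (-6 - (-2)·-0.486 - (-4)·0.029) / (7) = -0.979
  x3 = (1 - (1)·-0.486 - (-1)·-0.979) / (5) = 0.101
Residual b − A·x = (-0.413, 0.285, 0.002)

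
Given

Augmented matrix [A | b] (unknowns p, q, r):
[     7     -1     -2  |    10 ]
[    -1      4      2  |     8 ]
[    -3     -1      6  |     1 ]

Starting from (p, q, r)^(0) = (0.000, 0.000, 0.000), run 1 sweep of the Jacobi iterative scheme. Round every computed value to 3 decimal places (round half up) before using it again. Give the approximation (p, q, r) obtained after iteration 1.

(1.429, 2.000, 0.167)

Iteration 1:
  p = (10 - (-1)·0.000 - (-2)·0.000) / (7) = 1.429
  q = (8 - (-1)·0.000 - (2)·0.000) / (4) = 2.000
  r = (1 - (-3)·0.000 - (-1)·0.000) / (6) = 0.167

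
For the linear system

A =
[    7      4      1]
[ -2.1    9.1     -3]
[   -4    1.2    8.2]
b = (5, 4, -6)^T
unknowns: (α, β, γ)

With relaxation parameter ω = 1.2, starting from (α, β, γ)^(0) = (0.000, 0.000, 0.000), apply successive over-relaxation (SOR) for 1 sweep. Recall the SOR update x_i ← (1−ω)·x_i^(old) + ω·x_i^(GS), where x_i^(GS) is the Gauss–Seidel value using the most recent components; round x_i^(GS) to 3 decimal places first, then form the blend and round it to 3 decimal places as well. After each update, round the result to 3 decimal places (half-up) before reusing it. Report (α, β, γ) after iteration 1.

Iteration 1:
  α: GS value = (5 - (4)·0.000 - (1)·0.000) / (7) = 0.714;  α ← (1−ω)·0.000 + ω·0.714 = 0.857
  β: GS value = (4 - (-2.1)·0.857 - (-3)·0.000) / (9.1) = 0.637;  β ← (1−ω)·0.000 + ω·0.637 = 0.764
  γ: GS value = (-6 - (-4)·0.857 - (1.2)·0.764) / (8.2) = -0.425;  γ ← (1−ω)·0.000 + ω·-0.425 = -0.510

(0.857, 0.764, -0.510)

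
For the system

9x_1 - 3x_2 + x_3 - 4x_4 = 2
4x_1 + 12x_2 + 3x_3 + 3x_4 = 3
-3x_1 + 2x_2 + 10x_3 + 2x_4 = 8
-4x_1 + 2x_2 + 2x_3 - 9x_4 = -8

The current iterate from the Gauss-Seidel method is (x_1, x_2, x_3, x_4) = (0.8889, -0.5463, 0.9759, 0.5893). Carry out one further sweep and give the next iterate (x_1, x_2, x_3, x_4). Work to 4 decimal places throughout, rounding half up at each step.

One sweep:
  x_1 = (2 - (-3)·-0.5463 - (1)·0.9759 - (-4)·0.5893) / (9) = 0.1936
  x_2 = (3 - (4)·0.1936 - (3)·0.9759 - (3)·0.5893) / (12) = -0.2058
  x_3 = (8 - (-3)·0.1936 - (2)·-0.2058 - (2)·0.5893) / (10) = 0.7814
  x_4 = (-8 - (-4)·0.1936 - (2)·-0.2058 - (2)·0.7814) / (-9) = 0.9308

(0.1936, -0.2058, 0.7814, 0.9308)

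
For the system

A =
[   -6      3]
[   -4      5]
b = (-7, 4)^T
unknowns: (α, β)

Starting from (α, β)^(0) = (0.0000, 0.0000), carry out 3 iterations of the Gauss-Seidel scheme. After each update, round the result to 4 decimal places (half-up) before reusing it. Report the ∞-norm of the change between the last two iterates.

Iteration 1:
  α = (-7 - (3)·0.0000) / (-6) = 1.1667
  β = (4 - (-4)·1.1667) / (5) = 1.7334
Iteration 2:
  α = (-7 - (3)·1.7334) / (-6) = 2.0334
  β = (4 - (-4)·2.0334) / (5) = 2.4267
Iteration 3:
  α = (-7 - (3)·2.4267) / (-6) = 2.3800
  β = (4 - (-4)·2.3800) / (5) = 2.7040
Change: (0.3466, 0.2773) → max |·| = 0.3466

0.3466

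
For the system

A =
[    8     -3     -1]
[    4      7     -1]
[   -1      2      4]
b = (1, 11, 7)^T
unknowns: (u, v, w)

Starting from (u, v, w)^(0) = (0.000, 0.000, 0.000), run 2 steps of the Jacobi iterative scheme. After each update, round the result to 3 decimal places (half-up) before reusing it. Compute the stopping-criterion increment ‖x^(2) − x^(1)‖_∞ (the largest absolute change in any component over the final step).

Iteration 1:
  u = (1 - (-3)·0.000 - (-1)·0.000) / (8) = 0.125
  v = (11 - (4)·0.000 - (-1)·0.000) / (7) = 1.571
  w = (7 - (-1)·0.000 - (2)·0.000) / (4) = 1.750
Iteration 2:
  u = (1 - (-3)·1.571 - (-1)·1.750) / (8) = 0.933
  v = (11 - (4)·0.125 - (-1)·1.750) / (7) = 1.750
  w = (7 - (-1)·0.125 - (2)·1.571) / (4) = 0.996
Change: (0.808, 0.179, -0.754) → max |·| = 0.808

0.808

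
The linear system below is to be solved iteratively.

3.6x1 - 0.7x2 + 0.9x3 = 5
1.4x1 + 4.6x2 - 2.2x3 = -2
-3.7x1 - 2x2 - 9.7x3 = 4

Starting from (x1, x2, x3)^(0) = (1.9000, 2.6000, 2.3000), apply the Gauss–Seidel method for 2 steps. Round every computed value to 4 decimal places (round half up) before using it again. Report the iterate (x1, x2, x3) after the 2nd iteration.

(1.6827, -1.4108, -0.7633)

Iteration 1:
  x1 = (5 - (-0.7)·2.6000 - (0.9)·2.3000) / (3.6) = 1.3194
  x2 = (-2 - (1.4)·1.3194 - (-2.2)·2.3000) / (4.6) = 0.2637
  x3 = (4 - (-3.7)·1.3194 - (-2)·0.2637) / (-9.7) = -0.9700
Iteration 2:
  x1 = (5 - (-0.7)·0.2637 - (0.9)·-0.9700) / (3.6) = 1.6827
  x2 = (-2 - (1.4)·1.6827 - (-2.2)·-0.9700) / (4.6) = -1.4108
  x3 = (4 - (-3.7)·1.6827 - (-2)·-1.4108) / (-9.7) = -0.7633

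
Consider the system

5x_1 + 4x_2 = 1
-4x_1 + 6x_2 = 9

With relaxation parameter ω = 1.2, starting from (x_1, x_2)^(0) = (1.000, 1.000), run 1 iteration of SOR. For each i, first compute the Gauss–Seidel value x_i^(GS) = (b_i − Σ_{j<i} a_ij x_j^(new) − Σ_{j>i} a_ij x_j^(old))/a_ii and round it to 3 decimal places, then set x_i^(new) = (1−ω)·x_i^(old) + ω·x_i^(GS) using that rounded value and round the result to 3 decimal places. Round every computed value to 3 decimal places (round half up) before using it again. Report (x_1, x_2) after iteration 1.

Iteration 1:
  x_1: GS value = (1 - (4)·1.000) / (5) = -0.600;  x_1 ← (1−ω)·1.000 + ω·-0.600 = -0.920
  x_2: GS value = (9 - (-4)·-0.920) / (6) = 0.887;  x_2 ← (1−ω)·1.000 + ω·0.887 = 0.864

(-0.920, 0.864)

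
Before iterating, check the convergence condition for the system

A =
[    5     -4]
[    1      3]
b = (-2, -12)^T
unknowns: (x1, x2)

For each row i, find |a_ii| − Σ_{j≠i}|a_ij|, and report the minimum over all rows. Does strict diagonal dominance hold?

1

row 1: |5| − (4) = 1
row 2: |3| − (1) = 2
minimum over rows = 1 → strictly diagonally dominant (convergence guaranteed)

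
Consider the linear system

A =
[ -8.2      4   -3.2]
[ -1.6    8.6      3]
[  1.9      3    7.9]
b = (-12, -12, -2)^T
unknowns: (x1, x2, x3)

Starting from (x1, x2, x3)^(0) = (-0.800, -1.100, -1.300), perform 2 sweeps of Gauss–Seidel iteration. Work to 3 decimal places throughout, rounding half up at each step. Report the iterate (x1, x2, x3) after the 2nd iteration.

(1.268, -1.040, -0.163)

Iteration 1:
  x1 = (-12 - (4)·-1.100 - (-3.2)·-1.300) / (-8.2) = 1.434
  x2 = (-12 - (-1.6)·1.434 - (3)·-1.300) / (8.6) = -0.675
  x3 = (-2 - (1.9)·1.434 - (3)·-0.675) / (7.9) = -0.342
Iteration 2:
  x1 = (-12 - (4)·-0.675 - (-3.2)·-0.342) / (-8.2) = 1.268
  x2 = (-12 - (-1.6)·1.268 - (3)·-0.342) / (8.6) = -1.040
  x3 = (-2 - (1.9)·1.268 - (3)·-1.040) / (7.9) = -0.163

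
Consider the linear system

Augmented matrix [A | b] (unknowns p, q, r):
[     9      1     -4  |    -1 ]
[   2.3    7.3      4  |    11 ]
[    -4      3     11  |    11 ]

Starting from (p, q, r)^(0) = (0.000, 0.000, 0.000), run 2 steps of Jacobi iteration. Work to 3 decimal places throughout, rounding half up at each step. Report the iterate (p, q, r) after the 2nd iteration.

(0.166, 0.994, 0.549)

Iteration 1:
  p = (-1 - (1)·0.000 - (-4)·0.000) / (9) = -0.111
  q = (11 - (2.3)·0.000 - (4)·0.000) / (7.3) = 1.507
  r = (11 - (-4)·0.000 - (3)·0.000) / (11) = 1.000
Iteration 2:
  p = (-1 - (1)·1.507 - (-4)·1.000) / (9) = 0.166
  q = (11 - (2.3)·-0.111 - (4)·1.000) / (7.3) = 0.994
  r = (11 - (-4)·-0.111 - (3)·1.507) / (11) = 0.549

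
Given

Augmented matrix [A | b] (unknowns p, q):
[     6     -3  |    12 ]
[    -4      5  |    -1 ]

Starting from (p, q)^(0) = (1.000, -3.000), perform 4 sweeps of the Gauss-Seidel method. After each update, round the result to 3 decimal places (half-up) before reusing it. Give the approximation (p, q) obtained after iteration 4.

Iteration 1:
  p = (12 - (-3)·-3.000) / (6) = 0.500
  q = (-1 - (-4)·0.500) / (5) = 0.200
Iteration 2:
  p = (12 - (-3)·0.200) / (6) = 2.100
  q = (-1 - (-4)·2.100) / (5) = 1.480
Iteration 3:
  p = (12 - (-3)·1.480) / (6) = 2.740
  q = (-1 - (-4)·2.740) / (5) = 1.992
Iteration 4:
  p = (12 - (-3)·1.992) / (6) = 2.996
  q = (-1 - (-4)·2.996) / (5) = 2.197

(2.996, 2.197)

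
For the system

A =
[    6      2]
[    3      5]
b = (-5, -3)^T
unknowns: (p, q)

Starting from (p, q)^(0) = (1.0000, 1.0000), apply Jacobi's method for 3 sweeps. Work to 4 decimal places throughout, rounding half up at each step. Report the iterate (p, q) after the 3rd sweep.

Iteration 1:
  p = (-5 - (2)·1.0000) / (6) = -1.1667
  q = (-3 - (3)·1.0000) / (5) = -1.2000
Iteration 2:
  p = (-5 - (2)·-1.2000) / (6) = -0.4333
  q = (-3 - (3)·-1.1667) / (5) = 0.1000
Iteration 3:
  p = (-5 - (2)·0.1000) / (6) = -0.8667
  q = (-3 - (3)·-0.4333) / (5) = -0.3400

(-0.8667, -0.3400)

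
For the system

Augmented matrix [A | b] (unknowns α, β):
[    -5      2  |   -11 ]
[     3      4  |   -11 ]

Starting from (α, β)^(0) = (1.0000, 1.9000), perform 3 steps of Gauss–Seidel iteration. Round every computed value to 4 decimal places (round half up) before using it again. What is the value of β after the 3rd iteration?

Iteration 1:
  α = (-11 - (2)·1.9000) / (-5) = 2.9600
  β = (-11 - (3)·2.9600) / (4) = -4.9700
Iteration 2:
  α = (-11 - (2)·-4.9700) / (-5) = 0.2120
  β = (-11 - (3)·0.2120) / (4) = -2.9090
Iteration 3:
  α = (-11 - (2)·-2.9090) / (-5) = 1.0364
  β = (-11 - (3)·1.0364) / (4) = -3.5273

-3.5273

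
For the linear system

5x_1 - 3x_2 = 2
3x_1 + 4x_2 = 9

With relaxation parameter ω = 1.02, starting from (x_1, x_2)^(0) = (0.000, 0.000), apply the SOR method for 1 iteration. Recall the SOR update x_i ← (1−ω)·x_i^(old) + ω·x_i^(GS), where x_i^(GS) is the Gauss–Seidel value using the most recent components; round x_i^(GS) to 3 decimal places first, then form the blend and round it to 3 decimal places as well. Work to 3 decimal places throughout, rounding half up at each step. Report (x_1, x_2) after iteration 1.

Iteration 1:
  x_1: GS value = (2 - (-3)·0.000) / (5) = 0.400;  x_1 ← (1−ω)·0.000 + ω·0.400 = 0.408
  x_2: GS value = (9 - (3)·0.408) / (4) = 1.944;  x_2 ← (1−ω)·0.000 + ω·1.944 = 1.983

(0.408, 1.983)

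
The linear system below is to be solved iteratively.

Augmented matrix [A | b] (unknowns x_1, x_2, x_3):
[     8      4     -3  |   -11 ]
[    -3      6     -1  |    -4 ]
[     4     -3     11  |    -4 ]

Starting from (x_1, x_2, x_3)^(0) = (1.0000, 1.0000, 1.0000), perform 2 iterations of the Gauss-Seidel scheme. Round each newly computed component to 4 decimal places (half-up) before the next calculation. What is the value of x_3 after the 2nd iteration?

Iteration 1:
  x_1 = (-11 - (4)·1.0000 - (-3)·1.0000) / (8) = -1.5000
  x_2 = (-4 - (-3)·-1.5000 - (-1)·1.0000) / (6) = -1.2500
  x_3 = (-4 - (4)·-1.5000 - (-3)·-1.2500) / (11) = -0.1591
Iteration 2:
  x_1 = (-11 - (4)·-1.2500 - (-3)·-0.1591) / (8) = -0.8097
  x_2 = (-4 - (-3)·-0.8097 - (-1)·-0.1591) / (6) = -1.0980
  x_3 = (-4 - (4)·-0.8097 - (-3)·-1.0980) / (11) = -0.3687

-0.3687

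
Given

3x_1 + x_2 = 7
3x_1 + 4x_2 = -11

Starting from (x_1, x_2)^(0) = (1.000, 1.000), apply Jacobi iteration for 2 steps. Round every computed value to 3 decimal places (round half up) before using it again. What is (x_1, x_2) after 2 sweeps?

(3.500, -4.250)

Iteration 1:
  x_1 = (7 - (1)·1.000) / (3) = 2.000
  x_2 = (-11 - (3)·1.000) / (4) = -3.500
Iteration 2:
  x_1 = (7 - (1)·-3.500) / (3) = 3.500
  x_2 = (-11 - (3)·2.000) / (4) = -4.250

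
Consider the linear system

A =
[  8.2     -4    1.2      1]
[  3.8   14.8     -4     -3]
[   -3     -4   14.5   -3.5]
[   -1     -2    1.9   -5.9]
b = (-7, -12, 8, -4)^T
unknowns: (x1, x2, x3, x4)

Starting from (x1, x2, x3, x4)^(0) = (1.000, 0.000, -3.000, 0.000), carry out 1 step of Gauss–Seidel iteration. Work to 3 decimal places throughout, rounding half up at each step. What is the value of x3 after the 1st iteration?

0.048

Iteration 1:
  x1 = (-7 - (-4)·0.000 - (1.2)·-3.000 - (1)·0.000) / (8.2) = -0.415
  x2 = (-12 - (3.8)·-0.415 - (-4)·-3.000 - (-3)·0.000) / (14.8) = -1.515
  x3 = (8 - (-3)·-0.415 - (-4)·-1.515 - (-3.5)·0.000) / (14.5) = 0.048
  x4 = (-4 - (-1)·-0.415 - (-2)·-1.515 - (1.9)·0.048) / (-5.9) = 1.277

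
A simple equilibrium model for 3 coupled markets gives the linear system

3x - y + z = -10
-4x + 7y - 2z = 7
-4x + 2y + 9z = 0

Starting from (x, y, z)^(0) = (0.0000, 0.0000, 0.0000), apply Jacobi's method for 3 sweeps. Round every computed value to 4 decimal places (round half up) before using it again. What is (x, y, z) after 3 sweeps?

(-3.0670, -1.2011, -1.1323)

Iteration 1:
  x = (-10 - (-1)·0.0000 - (1)·0.0000) / (3) = -3.3333
  y = (7 - (-4)·0.0000 - (-2)·0.0000) / (7) = 1.0000
  z = (0 - (-4)·0.0000 - (2)·0.0000) / (9) = 0.0000
Iteration 2:
  x = (-10 - (-1)·1.0000 - (1)·0.0000) / (3) = -3.0000
  y = (7 - (-4)·-3.3333 - (-2)·0.0000) / (7) = -0.9047
  z = (0 - (-4)·-3.3333 - (2)·1.0000) / (9) = -1.7037
Iteration 3:
  x = (-10 - (-1)·-0.9047 - (1)·-1.7037) / (3) = -3.0670
  y = (7 - (-4)·-3.0000 - (-2)·-1.7037) / (7) = -1.2011
  z = (0 - (-4)·-3.0000 - (2)·-0.9047) / (9) = -1.1323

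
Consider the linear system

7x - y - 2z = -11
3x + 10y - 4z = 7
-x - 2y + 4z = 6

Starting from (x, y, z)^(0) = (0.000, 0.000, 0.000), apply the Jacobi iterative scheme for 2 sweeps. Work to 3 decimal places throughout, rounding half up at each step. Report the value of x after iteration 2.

-1.043

Iteration 1:
  x = (-11 - (-1)·0.000 - (-2)·0.000) / (7) = -1.571
  y = (7 - (3)·0.000 - (-4)·0.000) / (10) = 0.700
  z = (6 - (-1)·0.000 - (-2)·0.000) / (4) = 1.500
Iteration 2:
  x = (-11 - (-1)·0.700 - (-2)·1.500) / (7) = -1.043
  y = (7 - (3)·-1.571 - (-4)·1.500) / (10) = 1.771
  z = (6 - (-1)·-1.571 - (-2)·0.700) / (4) = 1.457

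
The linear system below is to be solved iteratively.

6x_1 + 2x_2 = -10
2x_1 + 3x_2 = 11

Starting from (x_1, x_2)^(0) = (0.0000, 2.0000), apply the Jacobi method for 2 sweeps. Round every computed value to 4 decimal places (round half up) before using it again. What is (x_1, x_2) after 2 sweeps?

(-2.8889, 5.2222)

Iteration 1:
  x_1 = (-10 - (2)·2.0000) / (6) = -2.3333
  x_2 = (11 - (2)·0.0000) / (3) = 3.6667
Iteration 2:
  x_1 = (-10 - (2)·3.6667) / (6) = -2.8889
  x_2 = (11 - (2)·-2.3333) / (3) = 5.2222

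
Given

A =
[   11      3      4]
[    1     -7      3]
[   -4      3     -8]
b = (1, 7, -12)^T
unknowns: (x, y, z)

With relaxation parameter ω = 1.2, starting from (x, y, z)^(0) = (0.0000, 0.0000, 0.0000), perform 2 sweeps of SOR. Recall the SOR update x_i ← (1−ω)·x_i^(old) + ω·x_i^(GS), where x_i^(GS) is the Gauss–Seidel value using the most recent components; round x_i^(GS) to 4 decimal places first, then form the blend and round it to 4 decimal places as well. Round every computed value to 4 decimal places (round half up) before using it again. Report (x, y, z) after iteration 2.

(-0.0511, -0.3538, 1.4309)

Iteration 1:
  x: GS value = (1 - (3)·0.0000 - (4)·0.0000) / (11) = 0.0909;  x ← (1−ω)·0.0000 + ω·0.0909 = 0.1091
  y: GS value = (7 - (1)·0.1091 - (3)·0.0000) / (-7) = -0.9844;  y ← (1−ω)·0.0000 + ω·-0.9844 = -1.1813
  z: GS value = (-12 - (-4)·0.1091 - (3)·-1.1813) / (-8) = 1.0025;  z ← (1−ω)·0.0000 + ω·1.0025 = 1.2030
Iteration 2:
  x: GS value = (1 - (3)·-1.1813 - (4)·1.2030) / (11) = -0.0244;  x ← (1−ω)·0.1091 + ω·-0.0244 = -0.0511
  y: GS value = (7 - (1)·-0.0511 - (3)·1.2030) / (-7) = -0.4917;  y ← (1−ω)·-1.1813 + ω·-0.4917 = -0.3538
  z: GS value = (-12 - (-4)·-0.0511 - (3)·-0.3538) / (-8) = 1.3929;  z ← (1−ω)·1.2030 + ω·1.3929 = 1.4309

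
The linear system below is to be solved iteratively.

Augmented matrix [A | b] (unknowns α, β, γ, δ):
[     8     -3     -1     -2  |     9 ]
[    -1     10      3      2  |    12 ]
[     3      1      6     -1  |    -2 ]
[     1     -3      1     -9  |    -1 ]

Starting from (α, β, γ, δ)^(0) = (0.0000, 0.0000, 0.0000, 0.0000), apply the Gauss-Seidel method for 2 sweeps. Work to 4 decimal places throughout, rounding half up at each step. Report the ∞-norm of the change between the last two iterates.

0.4266

Iteration 1:
  α = (9 - (-3)·0.0000 - (-1)·0.0000 - (-2)·0.0000) / (8) = 1.1250
  β = (12 - (-1)·1.1250 - (3)·0.0000 - (2)·0.0000) / (10) = 1.3125
  γ = (-2 - (3)·1.1250 - (1)·1.3125 - (-1)·0.0000) / (6) = -1.1146
  δ = (-1 - (1)·1.1250 - (-3)·1.3125 - (1)·-1.1146) / (-9) = -0.3252
Iteration 2:
  α = (9 - (-3)·1.3125 - (-1)·-1.1146 - (-2)·-0.3252) / (8) = 1.3966
  β = (12 - (-1)·1.3966 - (3)·-1.1146 - (2)·-0.3252) / (10) = 1.7391
  γ = (-2 - (3)·1.3966 - (1)·1.7391 - (-1)·-0.3252) / (6) = -1.3757
  δ = (-1 - (1)·1.3966 - (-3)·1.7391 - (1)·-1.3757) / (-9) = -0.4663
Change: (0.2716, 0.4266, -0.2611, -0.1411) → max |·| = 0.4266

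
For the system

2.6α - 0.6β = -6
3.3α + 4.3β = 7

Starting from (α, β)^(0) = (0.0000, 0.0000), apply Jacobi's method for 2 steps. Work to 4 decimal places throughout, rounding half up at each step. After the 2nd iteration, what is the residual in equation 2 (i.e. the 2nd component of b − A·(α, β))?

Iteration 1:
  α = (-6 - (-0.6)·0.0000) / (2.6) = -2.3077
  β = (7 - (3.3)·0.0000) / (4.3) = 1.6279
Iteration 2:
  α = (-6 - (-0.6)·1.6279) / (2.6) = -1.9320
  β = (7 - (3.3)·-2.3077) / (4.3) = 3.3989
Residual b − A·x = (1.0625, -1.2397)

-1.2397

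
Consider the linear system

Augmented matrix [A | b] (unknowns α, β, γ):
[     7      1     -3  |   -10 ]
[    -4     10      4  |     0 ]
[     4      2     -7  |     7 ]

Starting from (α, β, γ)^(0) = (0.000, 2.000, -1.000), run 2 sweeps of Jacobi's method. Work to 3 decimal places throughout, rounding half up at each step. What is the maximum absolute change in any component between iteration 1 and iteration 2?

Iteration 1:
  α = (-10 - (1)·2.000 - (-3)·-1.000) / (7) = -2.143
  β = (0 - (-4)·0.000 - (4)·-1.000) / (10) = 0.400
  γ = (7 - (4)·0.000 - (2)·2.000) / (-7) = -0.429
Iteration 2:
  α = (-10 - (1)·0.400 - (-3)·-0.429) / (7) = -1.670
  β = (0 - (-4)·-2.143 - (4)·-0.429) / (10) = -0.686
  γ = (7 - (4)·-2.143 - (2)·0.400) / (-7) = -2.110
Change: (0.473, -1.086, -1.681) → max |·| = 1.681

1.681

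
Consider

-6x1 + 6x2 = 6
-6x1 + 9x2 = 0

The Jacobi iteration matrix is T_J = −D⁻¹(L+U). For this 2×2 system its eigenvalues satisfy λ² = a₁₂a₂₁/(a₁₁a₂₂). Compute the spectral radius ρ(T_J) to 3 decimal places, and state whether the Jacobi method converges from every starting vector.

0.816

a₁₂a₂₁/(a₁₁a₂₂) = (6)·(-6) / ((-6)·(9)) = 0.666667
ρ = √|0.666667| = √0.666667 = 0.816
ρ < 1, so Jacobi converges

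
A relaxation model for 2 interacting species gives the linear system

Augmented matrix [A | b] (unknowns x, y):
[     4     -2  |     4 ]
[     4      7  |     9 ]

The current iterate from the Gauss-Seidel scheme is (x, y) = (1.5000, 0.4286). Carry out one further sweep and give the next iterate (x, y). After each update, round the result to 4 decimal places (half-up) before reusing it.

One sweep:
  x = (4 - (-2)·0.4286) / (4) = 1.2143
  y = (9 - (4)·1.2143) / (7) = 0.5918

(1.2143, 0.5918)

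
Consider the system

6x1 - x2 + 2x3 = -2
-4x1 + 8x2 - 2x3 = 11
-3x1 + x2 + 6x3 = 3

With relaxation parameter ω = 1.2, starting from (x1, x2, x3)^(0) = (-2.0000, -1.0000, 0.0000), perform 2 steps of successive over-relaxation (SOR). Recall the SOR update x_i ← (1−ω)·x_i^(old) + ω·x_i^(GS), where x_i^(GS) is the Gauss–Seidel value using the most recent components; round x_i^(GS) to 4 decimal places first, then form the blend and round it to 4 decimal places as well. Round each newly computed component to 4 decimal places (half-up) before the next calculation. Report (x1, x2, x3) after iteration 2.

(-0.0676, 1.3036, 0.2719)

Iteration 1:
  x1: GS value = (-2 - (-1)·-1.0000 - (2)·0.0000) / (6) = -0.5000;  x1 ← (1−ω)·-2.0000 + ω·-0.5000 = -0.2000
  x2: GS value = (11 - (-4)·-0.2000 - (-2)·0.0000) / (8) = 1.2750;  x2 ← (1−ω)·-1.0000 + ω·1.2750 = 1.7300
  x3: GS value = (3 - (-3)·-0.2000 - (1)·1.7300) / (6) = 0.1117;  x3 ← (1−ω)·0.0000 + ω·0.1117 = 0.1340
Iteration 2:
  x1: GS value = (-2 - (-1)·1.7300 - (2)·0.1340) / (6) = -0.0897;  x1 ← (1−ω)·-0.2000 + ω·-0.0897 = -0.0676
  x2: GS value = (11 - (-4)·-0.0676 - (-2)·0.1340) / (8) = 1.3747;  x2 ← (1−ω)·1.7300 + ω·1.3747 = 1.3036
  x3: GS value = (3 - (-3)·-0.0676 - (1)·1.3036) / (6) = 0.2489;  x3 ← (1−ω)·0.1340 + ω·0.2489 = 0.2719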